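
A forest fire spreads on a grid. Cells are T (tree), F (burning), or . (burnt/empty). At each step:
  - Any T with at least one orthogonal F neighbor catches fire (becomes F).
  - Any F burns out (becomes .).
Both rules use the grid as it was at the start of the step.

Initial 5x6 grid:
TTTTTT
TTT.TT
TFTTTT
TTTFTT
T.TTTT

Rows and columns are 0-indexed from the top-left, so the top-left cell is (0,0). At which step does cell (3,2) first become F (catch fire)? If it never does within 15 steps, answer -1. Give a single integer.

Step 1: cell (3,2)='F' (+8 fires, +2 burnt)
  -> target ignites at step 1
Step 2: cell (3,2)='.' (+8 fires, +8 burnt)
Step 3: cell (3,2)='.' (+6 fires, +8 burnt)
Step 4: cell (3,2)='.' (+3 fires, +6 burnt)
Step 5: cell (3,2)='.' (+1 fires, +3 burnt)
Step 6: cell (3,2)='.' (+0 fires, +1 burnt)
  fire out at step 6

1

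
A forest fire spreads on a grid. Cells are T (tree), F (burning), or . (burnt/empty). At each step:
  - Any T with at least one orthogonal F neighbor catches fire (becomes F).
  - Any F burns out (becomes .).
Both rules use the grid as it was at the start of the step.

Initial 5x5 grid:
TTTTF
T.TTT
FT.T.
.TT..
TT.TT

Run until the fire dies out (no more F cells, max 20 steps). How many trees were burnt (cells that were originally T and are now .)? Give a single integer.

Step 1: +4 fires, +2 burnt (F count now 4)
Step 2: +4 fires, +4 burnt (F count now 4)
Step 3: +5 fires, +4 burnt (F count now 5)
Step 4: +1 fires, +5 burnt (F count now 1)
Step 5: +0 fires, +1 burnt (F count now 0)
Fire out after step 5
Initially T: 16, now '.': 23
Total burnt (originally-T cells now '.'): 14

Answer: 14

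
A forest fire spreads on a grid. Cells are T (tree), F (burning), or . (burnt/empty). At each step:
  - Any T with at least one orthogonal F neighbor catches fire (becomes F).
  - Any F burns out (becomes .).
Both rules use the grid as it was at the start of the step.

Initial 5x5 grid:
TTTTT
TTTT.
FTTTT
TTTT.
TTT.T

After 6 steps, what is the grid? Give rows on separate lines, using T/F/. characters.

Step 1: 3 trees catch fire, 1 burn out
  TTTTT
  FTTT.
  .FTTT
  FTTT.
  TTT.T
Step 2: 5 trees catch fire, 3 burn out
  FTTTT
  .FTT.
  ..FTT
  .FTT.
  FTT.T
Step 3: 5 trees catch fire, 5 burn out
  .FTTT
  ..FT.
  ...FT
  ..FT.
  .FT.T
Step 4: 5 trees catch fire, 5 burn out
  ..FTT
  ...F.
  ....F
  ...F.
  ..F.T
Step 5: 1 trees catch fire, 5 burn out
  ...FT
  .....
  .....
  .....
  ....T
Step 6: 1 trees catch fire, 1 burn out
  ....F
  .....
  .....
  .....
  ....T

....F
.....
.....
.....
....T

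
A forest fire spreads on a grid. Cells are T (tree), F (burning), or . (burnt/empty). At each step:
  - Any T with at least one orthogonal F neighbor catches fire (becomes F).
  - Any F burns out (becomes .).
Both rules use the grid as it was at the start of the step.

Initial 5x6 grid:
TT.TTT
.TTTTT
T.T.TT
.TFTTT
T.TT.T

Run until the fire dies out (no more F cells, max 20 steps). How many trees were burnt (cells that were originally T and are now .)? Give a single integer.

Answer: 20

Derivation:
Step 1: +4 fires, +1 burnt (F count now 4)
Step 2: +3 fires, +4 burnt (F count now 3)
Step 3: +4 fires, +3 burnt (F count now 4)
Step 4: +5 fires, +4 burnt (F count now 5)
Step 5: +3 fires, +5 burnt (F count now 3)
Step 6: +1 fires, +3 burnt (F count now 1)
Step 7: +0 fires, +1 burnt (F count now 0)
Fire out after step 7
Initially T: 22, now '.': 28
Total burnt (originally-T cells now '.'): 20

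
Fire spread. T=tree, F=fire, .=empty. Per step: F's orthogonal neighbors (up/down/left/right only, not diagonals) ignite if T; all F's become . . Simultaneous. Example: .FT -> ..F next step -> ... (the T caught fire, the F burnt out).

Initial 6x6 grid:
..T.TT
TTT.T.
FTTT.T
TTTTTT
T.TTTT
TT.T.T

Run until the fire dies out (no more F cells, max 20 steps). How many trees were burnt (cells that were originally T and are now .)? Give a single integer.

Step 1: +3 fires, +1 burnt (F count now 3)
Step 2: +4 fires, +3 burnt (F count now 4)
Step 3: +4 fires, +4 burnt (F count now 4)
Step 4: +4 fires, +4 burnt (F count now 4)
Step 5: +2 fires, +4 burnt (F count now 2)
Step 6: +3 fires, +2 burnt (F count now 3)
Step 7: +2 fires, +3 burnt (F count now 2)
Step 8: +1 fires, +2 burnt (F count now 1)
Step 9: +0 fires, +1 burnt (F count now 0)
Fire out after step 9
Initially T: 26, now '.': 33
Total burnt (originally-T cells now '.'): 23

Answer: 23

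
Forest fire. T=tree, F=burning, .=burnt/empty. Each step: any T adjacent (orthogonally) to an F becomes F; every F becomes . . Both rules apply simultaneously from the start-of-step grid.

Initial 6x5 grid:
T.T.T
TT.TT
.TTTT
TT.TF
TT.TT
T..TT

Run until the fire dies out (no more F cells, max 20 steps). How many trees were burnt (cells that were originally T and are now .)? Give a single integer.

Step 1: +3 fires, +1 burnt (F count now 3)
Step 2: +4 fires, +3 burnt (F count now 4)
Step 3: +4 fires, +4 burnt (F count now 4)
Step 4: +1 fires, +4 burnt (F count now 1)
Step 5: +2 fires, +1 burnt (F count now 2)
Step 6: +3 fires, +2 burnt (F count now 3)
Step 7: +2 fires, +3 burnt (F count now 2)
Step 8: +1 fires, +2 burnt (F count now 1)
Step 9: +0 fires, +1 burnt (F count now 0)
Fire out after step 9
Initially T: 21, now '.': 29
Total burnt (originally-T cells now '.'): 20

Answer: 20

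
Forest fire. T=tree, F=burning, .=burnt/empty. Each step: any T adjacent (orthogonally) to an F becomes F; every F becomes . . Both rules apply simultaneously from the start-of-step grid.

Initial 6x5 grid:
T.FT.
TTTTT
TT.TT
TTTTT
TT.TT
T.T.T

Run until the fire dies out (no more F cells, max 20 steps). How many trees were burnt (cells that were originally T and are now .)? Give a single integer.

Answer: 22

Derivation:
Step 1: +2 fires, +1 burnt (F count now 2)
Step 2: +2 fires, +2 burnt (F count now 2)
Step 3: +4 fires, +2 burnt (F count now 4)
Step 4: +5 fires, +4 burnt (F count now 5)
Step 5: +5 fires, +5 burnt (F count now 5)
Step 6: +2 fires, +5 burnt (F count now 2)
Step 7: +2 fires, +2 burnt (F count now 2)
Step 8: +0 fires, +2 burnt (F count now 0)
Fire out after step 8
Initially T: 23, now '.': 29
Total burnt (originally-T cells now '.'): 22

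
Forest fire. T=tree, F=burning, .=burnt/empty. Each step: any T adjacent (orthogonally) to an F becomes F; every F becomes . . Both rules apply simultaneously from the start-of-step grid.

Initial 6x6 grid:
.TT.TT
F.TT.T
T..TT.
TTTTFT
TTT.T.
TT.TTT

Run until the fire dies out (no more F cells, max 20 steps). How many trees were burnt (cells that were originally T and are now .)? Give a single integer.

Step 1: +5 fires, +2 burnt (F count now 5)
Step 2: +4 fires, +5 burnt (F count now 4)
Step 3: +6 fires, +4 burnt (F count now 6)
Step 4: +3 fires, +6 burnt (F count now 3)
Step 5: +2 fires, +3 burnt (F count now 2)
Step 6: +1 fires, +2 burnt (F count now 1)
Step 7: +0 fires, +1 burnt (F count now 0)
Fire out after step 7
Initially T: 24, now '.': 33
Total burnt (originally-T cells now '.'): 21

Answer: 21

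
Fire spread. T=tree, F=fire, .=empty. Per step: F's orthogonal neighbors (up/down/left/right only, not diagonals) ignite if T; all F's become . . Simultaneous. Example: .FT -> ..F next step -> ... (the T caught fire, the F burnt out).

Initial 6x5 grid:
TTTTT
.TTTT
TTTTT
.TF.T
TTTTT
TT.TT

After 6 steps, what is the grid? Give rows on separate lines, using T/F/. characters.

Step 1: 3 trees catch fire, 1 burn out
  TTTTT
  .TTTT
  TTFTT
  .F..T
  TTFTT
  TT.TT
Step 2: 5 trees catch fire, 3 burn out
  TTTTT
  .TFTT
  TF.FT
  ....T
  TF.FT
  TT.TT
Step 3: 9 trees catch fire, 5 burn out
  TTFTT
  .F.FT
  F...F
  ....T
  F...F
  TF.FT
Step 4: 6 trees catch fire, 9 burn out
  TF.FT
  ....F
  .....
  ....F
  .....
  F...F
Step 5: 2 trees catch fire, 6 burn out
  F...F
  .....
  .....
  .....
  .....
  .....
Step 6: 0 trees catch fire, 2 burn out
  .....
  .....
  .....
  .....
  .....
  .....

.....
.....
.....
.....
.....
.....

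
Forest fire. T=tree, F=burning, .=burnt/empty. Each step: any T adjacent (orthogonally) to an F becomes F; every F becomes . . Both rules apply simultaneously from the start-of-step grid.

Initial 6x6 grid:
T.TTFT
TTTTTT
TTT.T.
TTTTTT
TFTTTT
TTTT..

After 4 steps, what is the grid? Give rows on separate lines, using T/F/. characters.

Step 1: 7 trees catch fire, 2 burn out
  T.TF.F
  TTTTFT
  TTT.T.
  TFTTTT
  F.FTTT
  TFTT..
Step 2: 10 trees catch fire, 7 burn out
  T.F...
  TTTF.F
  TFT.F.
  F.FTTT
  ...FTT
  F.FT..
Step 3: 8 trees catch fire, 10 burn out
  T.....
  TFF...
  F.F...
  ...FFT
  ....FT
  ...F..
Step 4: 3 trees catch fire, 8 burn out
  T.....
  F.....
  ......
  .....F
  .....F
  ......

T.....
F.....
......
.....F
.....F
......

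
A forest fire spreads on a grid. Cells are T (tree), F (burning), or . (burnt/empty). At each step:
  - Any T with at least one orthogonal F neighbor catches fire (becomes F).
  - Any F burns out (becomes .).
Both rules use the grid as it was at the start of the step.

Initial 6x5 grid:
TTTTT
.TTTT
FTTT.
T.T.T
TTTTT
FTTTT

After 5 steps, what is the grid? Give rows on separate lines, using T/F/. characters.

Step 1: 4 trees catch fire, 2 burn out
  TTTTT
  .TTTT
  .FTT.
  F.T.T
  FTTTT
  .FTTT
Step 2: 4 trees catch fire, 4 burn out
  TTTTT
  .FTTT
  ..FT.
  ..T.T
  .FTTT
  ..FTT
Step 3: 6 trees catch fire, 4 burn out
  TFTTT
  ..FTT
  ...F.
  ..F.T
  ..FTT
  ...FT
Step 4: 5 trees catch fire, 6 burn out
  F.FTT
  ...FT
  .....
  ....T
  ...FT
  ....F
Step 5: 3 trees catch fire, 5 burn out
  ...FT
  ....F
  .....
  ....T
  ....F
  .....

...FT
....F
.....
....T
....F
.....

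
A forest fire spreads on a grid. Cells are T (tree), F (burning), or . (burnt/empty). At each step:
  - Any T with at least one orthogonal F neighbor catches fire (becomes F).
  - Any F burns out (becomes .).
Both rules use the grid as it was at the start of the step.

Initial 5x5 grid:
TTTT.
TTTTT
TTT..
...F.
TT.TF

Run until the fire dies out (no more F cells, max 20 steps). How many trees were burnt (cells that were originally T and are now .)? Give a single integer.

Step 1: +1 fires, +2 burnt (F count now 1)
Step 2: +0 fires, +1 burnt (F count now 0)
Fire out after step 2
Initially T: 15, now '.': 11
Total burnt (originally-T cells now '.'): 1

Answer: 1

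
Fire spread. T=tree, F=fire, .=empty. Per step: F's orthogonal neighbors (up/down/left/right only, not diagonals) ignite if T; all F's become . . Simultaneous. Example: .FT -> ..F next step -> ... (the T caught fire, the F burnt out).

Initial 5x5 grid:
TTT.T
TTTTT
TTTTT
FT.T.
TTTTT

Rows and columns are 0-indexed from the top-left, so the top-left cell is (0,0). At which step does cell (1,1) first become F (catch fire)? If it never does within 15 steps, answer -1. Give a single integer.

Step 1: cell (1,1)='T' (+3 fires, +1 burnt)
Step 2: cell (1,1)='T' (+3 fires, +3 burnt)
Step 3: cell (1,1)='F' (+4 fires, +3 burnt)
  -> target ignites at step 3
Step 4: cell (1,1)='.' (+4 fires, +4 burnt)
Step 5: cell (1,1)='.' (+5 fires, +4 burnt)
Step 6: cell (1,1)='.' (+1 fires, +5 burnt)
Step 7: cell (1,1)='.' (+1 fires, +1 burnt)
Step 8: cell (1,1)='.' (+0 fires, +1 burnt)
  fire out at step 8

3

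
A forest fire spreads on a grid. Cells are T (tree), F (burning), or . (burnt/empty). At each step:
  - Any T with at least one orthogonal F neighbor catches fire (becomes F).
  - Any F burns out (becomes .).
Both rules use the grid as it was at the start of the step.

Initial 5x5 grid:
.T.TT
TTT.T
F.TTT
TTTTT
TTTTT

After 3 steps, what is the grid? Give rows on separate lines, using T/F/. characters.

Step 1: 2 trees catch fire, 1 burn out
  .T.TT
  FTT.T
  ..TTT
  FTTTT
  TTTTT
Step 2: 3 trees catch fire, 2 burn out
  .T.TT
  .FT.T
  ..TTT
  .FTTT
  FTTTT
Step 3: 4 trees catch fire, 3 burn out
  .F.TT
  ..F.T
  ..TTT
  ..FTT
  .FTTT

.F.TT
..F.T
..TTT
..FTT
.FTTT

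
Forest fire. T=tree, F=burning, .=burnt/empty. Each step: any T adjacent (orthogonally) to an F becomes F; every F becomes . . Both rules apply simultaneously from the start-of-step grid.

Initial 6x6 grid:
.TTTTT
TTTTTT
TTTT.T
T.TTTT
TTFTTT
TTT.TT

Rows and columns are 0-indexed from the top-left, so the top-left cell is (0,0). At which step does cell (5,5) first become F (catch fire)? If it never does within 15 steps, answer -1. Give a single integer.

Step 1: cell (5,5)='T' (+4 fires, +1 burnt)
Step 2: cell (5,5)='T' (+5 fires, +4 burnt)
Step 3: cell (5,5)='T' (+8 fires, +5 burnt)
Step 4: cell (5,5)='F' (+6 fires, +8 burnt)
  -> target ignites at step 4
Step 5: cell (5,5)='.' (+5 fires, +6 burnt)
Step 6: cell (5,5)='.' (+2 fires, +5 burnt)
Step 7: cell (5,5)='.' (+1 fires, +2 burnt)
Step 8: cell (5,5)='.' (+0 fires, +1 burnt)
  fire out at step 8

4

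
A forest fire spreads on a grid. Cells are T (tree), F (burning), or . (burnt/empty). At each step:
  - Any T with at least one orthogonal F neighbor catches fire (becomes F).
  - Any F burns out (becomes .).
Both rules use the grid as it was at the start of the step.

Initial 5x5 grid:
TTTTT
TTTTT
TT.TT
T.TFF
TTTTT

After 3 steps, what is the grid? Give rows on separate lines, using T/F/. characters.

Step 1: 5 trees catch fire, 2 burn out
  TTTTT
  TTTTT
  TT.FF
  T.F..
  TTTFF
Step 2: 3 trees catch fire, 5 burn out
  TTTTT
  TTTFF
  TT...
  T....
  TTF..
Step 3: 4 trees catch fire, 3 burn out
  TTTFF
  TTF..
  TT...
  T....
  TF...

TTTFF
TTF..
TT...
T....
TF...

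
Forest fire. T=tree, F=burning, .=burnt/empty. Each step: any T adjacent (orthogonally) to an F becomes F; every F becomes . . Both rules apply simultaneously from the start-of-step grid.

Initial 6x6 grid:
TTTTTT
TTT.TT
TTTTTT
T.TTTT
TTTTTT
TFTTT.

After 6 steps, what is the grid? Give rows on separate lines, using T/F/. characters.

Step 1: 3 trees catch fire, 1 burn out
  TTTTTT
  TTT.TT
  TTTTTT
  T.TTTT
  TFTTTT
  F.FTT.
Step 2: 3 trees catch fire, 3 burn out
  TTTTTT
  TTT.TT
  TTTTTT
  T.TTTT
  F.FTTT
  ...FT.
Step 3: 4 trees catch fire, 3 burn out
  TTTTTT
  TTT.TT
  TTTTTT
  F.FTTT
  ...FTT
  ....F.
Step 4: 4 trees catch fire, 4 burn out
  TTTTTT
  TTT.TT
  FTFTTT
  ...FTT
  ....FT
  ......
Step 5: 6 trees catch fire, 4 burn out
  TTTTTT
  FTF.TT
  .F.FTT
  ....FT
  .....F
  ......
Step 6: 5 trees catch fire, 6 burn out
  FTFTTT
  .F..TT
  ....FT
  .....F
  ......
  ......

FTFTTT
.F..TT
....FT
.....F
......
......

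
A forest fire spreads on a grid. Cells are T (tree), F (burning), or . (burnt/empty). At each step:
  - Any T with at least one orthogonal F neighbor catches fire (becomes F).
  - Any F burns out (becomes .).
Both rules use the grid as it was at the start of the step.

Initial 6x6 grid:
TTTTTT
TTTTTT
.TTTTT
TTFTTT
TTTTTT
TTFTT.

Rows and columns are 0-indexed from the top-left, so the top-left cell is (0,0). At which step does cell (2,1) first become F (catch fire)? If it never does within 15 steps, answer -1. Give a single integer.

Step 1: cell (2,1)='T' (+6 fires, +2 burnt)
Step 2: cell (2,1)='F' (+9 fires, +6 burnt)
  -> target ignites at step 2
Step 3: cell (2,1)='.' (+7 fires, +9 burnt)
Step 4: cell (2,1)='.' (+6 fires, +7 burnt)
Step 5: cell (2,1)='.' (+3 fires, +6 burnt)
Step 6: cell (2,1)='.' (+1 fires, +3 burnt)
Step 7: cell (2,1)='.' (+0 fires, +1 burnt)
  fire out at step 7

2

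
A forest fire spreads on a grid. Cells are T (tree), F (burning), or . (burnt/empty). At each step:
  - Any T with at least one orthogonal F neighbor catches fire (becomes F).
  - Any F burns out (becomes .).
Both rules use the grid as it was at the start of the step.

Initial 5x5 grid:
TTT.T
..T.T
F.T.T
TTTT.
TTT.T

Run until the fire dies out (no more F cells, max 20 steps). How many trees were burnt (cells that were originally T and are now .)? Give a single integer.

Step 1: +1 fires, +1 burnt (F count now 1)
Step 2: +2 fires, +1 burnt (F count now 2)
Step 3: +2 fires, +2 burnt (F count now 2)
Step 4: +3 fires, +2 burnt (F count now 3)
Step 5: +1 fires, +3 burnt (F count now 1)
Step 6: +1 fires, +1 burnt (F count now 1)
Step 7: +1 fires, +1 burnt (F count now 1)
Step 8: +1 fires, +1 burnt (F count now 1)
Step 9: +0 fires, +1 burnt (F count now 0)
Fire out after step 9
Initially T: 16, now '.': 21
Total burnt (originally-T cells now '.'): 12

Answer: 12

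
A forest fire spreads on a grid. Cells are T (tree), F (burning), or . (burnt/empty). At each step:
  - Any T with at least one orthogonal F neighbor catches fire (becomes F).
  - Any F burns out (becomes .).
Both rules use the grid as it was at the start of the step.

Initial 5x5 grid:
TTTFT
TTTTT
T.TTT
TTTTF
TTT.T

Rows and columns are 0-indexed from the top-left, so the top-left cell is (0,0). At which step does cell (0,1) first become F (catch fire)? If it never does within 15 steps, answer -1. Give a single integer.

Step 1: cell (0,1)='T' (+6 fires, +2 burnt)
Step 2: cell (0,1)='F' (+5 fires, +6 burnt)
  -> target ignites at step 2
Step 3: cell (0,1)='.' (+5 fires, +5 burnt)
Step 4: cell (0,1)='.' (+3 fires, +5 burnt)
Step 5: cell (0,1)='.' (+2 fires, +3 burnt)
Step 6: cell (0,1)='.' (+0 fires, +2 burnt)
  fire out at step 6

2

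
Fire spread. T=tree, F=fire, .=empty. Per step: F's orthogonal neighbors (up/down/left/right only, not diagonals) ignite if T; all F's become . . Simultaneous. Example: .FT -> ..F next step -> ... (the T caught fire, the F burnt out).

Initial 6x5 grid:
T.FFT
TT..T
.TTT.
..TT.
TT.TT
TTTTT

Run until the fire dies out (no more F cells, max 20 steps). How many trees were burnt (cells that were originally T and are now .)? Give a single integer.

Step 1: +1 fires, +2 burnt (F count now 1)
Step 2: +1 fires, +1 burnt (F count now 1)
Step 3: +0 fires, +1 burnt (F count now 0)
Fire out after step 3
Initially T: 19, now '.': 13
Total burnt (originally-T cells now '.'): 2

Answer: 2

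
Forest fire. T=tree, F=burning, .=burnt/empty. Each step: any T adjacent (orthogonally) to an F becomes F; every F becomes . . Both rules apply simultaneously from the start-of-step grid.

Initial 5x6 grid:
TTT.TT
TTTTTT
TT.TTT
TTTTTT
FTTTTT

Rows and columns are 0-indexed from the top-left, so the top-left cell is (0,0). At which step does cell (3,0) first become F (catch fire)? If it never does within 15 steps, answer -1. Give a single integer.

Step 1: cell (3,0)='F' (+2 fires, +1 burnt)
  -> target ignites at step 1
Step 2: cell (3,0)='.' (+3 fires, +2 burnt)
Step 3: cell (3,0)='.' (+4 fires, +3 burnt)
Step 4: cell (3,0)='.' (+4 fires, +4 burnt)
Step 5: cell (3,0)='.' (+5 fires, +4 burnt)
Step 6: cell (3,0)='.' (+4 fires, +5 burnt)
Step 7: cell (3,0)='.' (+2 fires, +4 burnt)
Step 8: cell (3,0)='.' (+2 fires, +2 burnt)
Step 9: cell (3,0)='.' (+1 fires, +2 burnt)
Step 10: cell (3,0)='.' (+0 fires, +1 burnt)
  fire out at step 10

1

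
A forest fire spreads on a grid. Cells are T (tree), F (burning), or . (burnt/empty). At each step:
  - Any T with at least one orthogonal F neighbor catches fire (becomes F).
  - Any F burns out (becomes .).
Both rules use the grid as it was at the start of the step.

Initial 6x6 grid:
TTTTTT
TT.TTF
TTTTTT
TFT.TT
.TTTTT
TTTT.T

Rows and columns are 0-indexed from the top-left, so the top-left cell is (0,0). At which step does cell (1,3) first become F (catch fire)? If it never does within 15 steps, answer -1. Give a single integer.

Step 1: cell (1,3)='T' (+7 fires, +2 burnt)
Step 2: cell (1,3)='F' (+9 fires, +7 burnt)
  -> target ignites at step 2
Step 3: cell (1,3)='.' (+9 fires, +9 burnt)
Step 4: cell (1,3)='.' (+5 fires, +9 burnt)
Step 5: cell (1,3)='.' (+0 fires, +5 burnt)
  fire out at step 5

2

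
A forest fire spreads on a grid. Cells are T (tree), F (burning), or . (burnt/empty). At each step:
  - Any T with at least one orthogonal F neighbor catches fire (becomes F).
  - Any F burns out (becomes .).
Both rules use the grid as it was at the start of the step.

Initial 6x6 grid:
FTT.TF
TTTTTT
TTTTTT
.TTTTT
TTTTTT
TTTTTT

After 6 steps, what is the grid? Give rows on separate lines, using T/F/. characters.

Step 1: 4 trees catch fire, 2 burn out
  .FT.F.
  FTTTTF
  TTTTTT
  .TTTTT
  TTTTTT
  TTTTTT
Step 2: 5 trees catch fire, 4 burn out
  ..F...
  .FTTF.
  FTTTTF
  .TTTTT
  TTTTTT
  TTTTTT
Step 3: 5 trees catch fire, 5 burn out
  ......
  ..FF..
  .FTTF.
  .TTTTF
  TTTTTT
  TTTTTT
Step 4: 5 trees catch fire, 5 burn out
  ......
  ......
  ..FF..
  .FTTF.
  TTTTTF
  TTTTTT
Step 5: 5 trees catch fire, 5 burn out
  ......
  ......
  ......
  ..FF..
  TFTTF.
  TTTTTF
Step 6: 5 trees catch fire, 5 burn out
  ......
  ......
  ......
  ......
  F.FF..
  TFTTF.

......
......
......
......
F.FF..
TFTTF.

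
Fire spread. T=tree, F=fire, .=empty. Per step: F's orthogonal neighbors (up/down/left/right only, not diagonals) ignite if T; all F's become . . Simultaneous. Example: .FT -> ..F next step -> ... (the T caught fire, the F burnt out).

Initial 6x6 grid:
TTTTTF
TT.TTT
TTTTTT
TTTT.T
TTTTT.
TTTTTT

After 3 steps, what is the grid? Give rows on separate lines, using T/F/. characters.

Step 1: 2 trees catch fire, 1 burn out
  TTTTF.
  TT.TTF
  TTTTTT
  TTTT.T
  TTTTT.
  TTTTTT
Step 2: 3 trees catch fire, 2 burn out
  TTTF..
  TT.TF.
  TTTTTF
  TTTT.T
  TTTTT.
  TTTTTT
Step 3: 4 trees catch fire, 3 burn out
  TTF...
  TT.F..
  TTTTF.
  TTTT.F
  TTTTT.
  TTTTTT

TTF...
TT.F..
TTTTF.
TTTT.F
TTTTT.
TTTTTT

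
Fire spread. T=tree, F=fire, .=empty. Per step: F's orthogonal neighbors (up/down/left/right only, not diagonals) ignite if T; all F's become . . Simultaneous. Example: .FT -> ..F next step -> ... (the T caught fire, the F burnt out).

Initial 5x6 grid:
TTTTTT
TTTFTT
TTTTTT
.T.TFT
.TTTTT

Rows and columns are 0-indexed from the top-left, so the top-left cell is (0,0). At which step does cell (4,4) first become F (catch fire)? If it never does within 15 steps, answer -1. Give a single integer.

Step 1: cell (4,4)='F' (+8 fires, +2 burnt)
  -> target ignites at step 1
Step 2: cell (4,4)='.' (+8 fires, +8 burnt)
Step 3: cell (4,4)='.' (+5 fires, +8 burnt)
Step 4: cell (4,4)='.' (+4 fires, +5 burnt)
Step 5: cell (4,4)='.' (+0 fires, +4 burnt)
  fire out at step 5

1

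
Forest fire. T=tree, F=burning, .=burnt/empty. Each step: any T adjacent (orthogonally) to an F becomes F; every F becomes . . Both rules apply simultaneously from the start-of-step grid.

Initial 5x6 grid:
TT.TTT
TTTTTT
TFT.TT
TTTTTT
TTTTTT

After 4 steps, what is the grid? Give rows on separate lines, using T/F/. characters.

Step 1: 4 trees catch fire, 1 burn out
  TT.TTT
  TFTTTT
  F.F.TT
  TFTTTT
  TTTTTT
Step 2: 6 trees catch fire, 4 burn out
  TF.TTT
  F.FTTT
  ....TT
  F.FTTT
  TFTTTT
Step 3: 5 trees catch fire, 6 burn out
  F..TTT
  ...FTT
  ....TT
  ...FTT
  F.FTTT
Step 4: 4 trees catch fire, 5 burn out
  ...FTT
  ....FT
  ....TT
  ....FT
  ...FTT

...FTT
....FT
....TT
....FT
...FTT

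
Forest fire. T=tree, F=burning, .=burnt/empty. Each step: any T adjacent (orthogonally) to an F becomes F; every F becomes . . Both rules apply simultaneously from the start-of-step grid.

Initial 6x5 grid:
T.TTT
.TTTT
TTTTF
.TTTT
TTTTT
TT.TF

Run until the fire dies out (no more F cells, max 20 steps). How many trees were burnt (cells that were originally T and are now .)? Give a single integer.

Step 1: +5 fires, +2 burnt (F count now 5)
Step 2: +5 fires, +5 burnt (F count now 5)
Step 3: +5 fires, +5 burnt (F count now 5)
Step 4: +5 fires, +5 burnt (F count now 5)
Step 5: +2 fires, +5 burnt (F count now 2)
Step 6: +1 fires, +2 burnt (F count now 1)
Step 7: +0 fires, +1 burnt (F count now 0)
Fire out after step 7
Initially T: 24, now '.': 29
Total burnt (originally-T cells now '.'): 23

Answer: 23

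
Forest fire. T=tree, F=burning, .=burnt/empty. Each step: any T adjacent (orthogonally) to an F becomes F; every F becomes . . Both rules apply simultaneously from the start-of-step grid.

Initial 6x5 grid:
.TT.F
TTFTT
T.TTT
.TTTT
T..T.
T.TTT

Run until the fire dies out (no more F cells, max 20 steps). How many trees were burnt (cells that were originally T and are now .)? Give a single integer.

Answer: 18

Derivation:
Step 1: +5 fires, +2 burnt (F count now 5)
Step 2: +5 fires, +5 burnt (F count now 5)
Step 3: +4 fires, +5 burnt (F count now 4)
Step 4: +1 fires, +4 burnt (F count now 1)
Step 5: +1 fires, +1 burnt (F count now 1)
Step 6: +2 fires, +1 burnt (F count now 2)
Step 7: +0 fires, +2 burnt (F count now 0)
Fire out after step 7
Initially T: 20, now '.': 28
Total burnt (originally-T cells now '.'): 18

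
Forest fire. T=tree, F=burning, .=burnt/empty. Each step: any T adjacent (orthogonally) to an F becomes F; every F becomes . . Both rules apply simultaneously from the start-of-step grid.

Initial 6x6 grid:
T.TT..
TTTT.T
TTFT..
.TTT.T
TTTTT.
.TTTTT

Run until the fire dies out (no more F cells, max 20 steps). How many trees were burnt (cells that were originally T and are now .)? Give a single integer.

Step 1: +4 fires, +1 burnt (F count now 4)
Step 2: +7 fires, +4 burnt (F count now 7)
Step 3: +5 fires, +7 burnt (F count now 5)
Step 4: +5 fires, +5 burnt (F count now 5)
Step 5: +1 fires, +5 burnt (F count now 1)
Step 6: +1 fires, +1 burnt (F count now 1)
Step 7: +0 fires, +1 burnt (F count now 0)
Fire out after step 7
Initially T: 25, now '.': 34
Total burnt (originally-T cells now '.'): 23

Answer: 23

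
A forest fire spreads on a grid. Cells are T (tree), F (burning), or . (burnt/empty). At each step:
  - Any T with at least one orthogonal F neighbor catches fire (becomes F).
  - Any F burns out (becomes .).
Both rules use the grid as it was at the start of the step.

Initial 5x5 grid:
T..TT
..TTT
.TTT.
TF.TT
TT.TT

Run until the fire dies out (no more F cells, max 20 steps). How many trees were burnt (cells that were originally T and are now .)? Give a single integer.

Answer: 15

Derivation:
Step 1: +3 fires, +1 burnt (F count now 3)
Step 2: +2 fires, +3 burnt (F count now 2)
Step 3: +2 fires, +2 burnt (F count now 2)
Step 4: +2 fires, +2 burnt (F count now 2)
Step 5: +4 fires, +2 burnt (F count now 4)
Step 6: +2 fires, +4 burnt (F count now 2)
Step 7: +0 fires, +2 burnt (F count now 0)
Fire out after step 7
Initially T: 16, now '.': 24
Total burnt (originally-T cells now '.'): 15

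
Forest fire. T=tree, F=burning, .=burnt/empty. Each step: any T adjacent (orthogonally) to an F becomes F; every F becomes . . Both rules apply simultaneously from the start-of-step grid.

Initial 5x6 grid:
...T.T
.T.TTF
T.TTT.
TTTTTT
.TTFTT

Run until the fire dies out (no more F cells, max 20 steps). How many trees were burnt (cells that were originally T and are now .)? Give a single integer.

Answer: 18

Derivation:
Step 1: +5 fires, +2 burnt (F count now 5)
Step 2: +7 fires, +5 burnt (F count now 7)
Step 3: +4 fires, +7 burnt (F count now 4)
Step 4: +1 fires, +4 burnt (F count now 1)
Step 5: +1 fires, +1 burnt (F count now 1)
Step 6: +0 fires, +1 burnt (F count now 0)
Fire out after step 6
Initially T: 19, now '.': 29
Total burnt (originally-T cells now '.'): 18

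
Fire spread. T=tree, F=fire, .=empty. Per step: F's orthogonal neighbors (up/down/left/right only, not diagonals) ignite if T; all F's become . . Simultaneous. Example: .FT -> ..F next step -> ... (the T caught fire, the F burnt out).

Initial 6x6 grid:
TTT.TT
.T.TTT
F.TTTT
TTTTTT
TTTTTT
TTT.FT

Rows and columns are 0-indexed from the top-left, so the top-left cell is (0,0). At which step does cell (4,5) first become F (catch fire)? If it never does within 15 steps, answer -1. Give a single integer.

Step 1: cell (4,5)='T' (+3 fires, +2 burnt)
Step 2: cell (4,5)='F' (+5 fires, +3 burnt)
  -> target ignites at step 2
Step 3: cell (4,5)='.' (+7 fires, +5 burnt)
Step 4: cell (4,5)='.' (+6 fires, +7 burnt)
Step 5: cell (4,5)='.' (+3 fires, +6 burnt)
Step 6: cell (4,5)='.' (+1 fires, +3 burnt)
Step 7: cell (4,5)='.' (+0 fires, +1 burnt)
  fire out at step 7

2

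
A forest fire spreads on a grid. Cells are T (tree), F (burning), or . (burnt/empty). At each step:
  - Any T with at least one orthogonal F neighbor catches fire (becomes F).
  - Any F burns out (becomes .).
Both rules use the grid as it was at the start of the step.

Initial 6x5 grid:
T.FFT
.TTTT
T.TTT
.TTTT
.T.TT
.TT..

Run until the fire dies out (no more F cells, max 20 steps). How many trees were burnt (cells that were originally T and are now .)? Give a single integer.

Step 1: +3 fires, +2 burnt (F count now 3)
Step 2: +4 fires, +3 burnt (F count now 4)
Step 3: +3 fires, +4 burnt (F count now 3)
Step 4: +3 fires, +3 burnt (F count now 3)
Step 5: +2 fires, +3 burnt (F count now 2)
Step 6: +1 fires, +2 burnt (F count now 1)
Step 7: +1 fires, +1 burnt (F count now 1)
Step 8: +0 fires, +1 burnt (F count now 0)
Fire out after step 8
Initially T: 19, now '.': 28
Total burnt (originally-T cells now '.'): 17

Answer: 17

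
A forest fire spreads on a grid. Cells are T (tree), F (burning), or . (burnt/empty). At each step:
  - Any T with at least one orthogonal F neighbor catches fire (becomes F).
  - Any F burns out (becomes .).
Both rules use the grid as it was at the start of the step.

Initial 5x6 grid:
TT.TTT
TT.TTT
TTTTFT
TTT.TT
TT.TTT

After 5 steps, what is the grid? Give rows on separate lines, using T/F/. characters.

Step 1: 4 trees catch fire, 1 burn out
  TT.TTT
  TT.TFT
  TTTF.F
  TTT.FT
  TT.TTT
Step 2: 6 trees catch fire, 4 burn out
  TT.TFT
  TT.F.F
  TTF...
  TTT..F
  TT.TFT
Step 3: 6 trees catch fire, 6 burn out
  TT.F.F
  TT....
  TF....
  TTF...
  TT.F.F
Step 4: 3 trees catch fire, 6 burn out
  TT....
  TF....
  F.....
  TF....
  TT....
Step 5: 4 trees catch fire, 3 burn out
  TF....
  F.....
  ......
  F.....
  TF....

TF....
F.....
......
F.....
TF....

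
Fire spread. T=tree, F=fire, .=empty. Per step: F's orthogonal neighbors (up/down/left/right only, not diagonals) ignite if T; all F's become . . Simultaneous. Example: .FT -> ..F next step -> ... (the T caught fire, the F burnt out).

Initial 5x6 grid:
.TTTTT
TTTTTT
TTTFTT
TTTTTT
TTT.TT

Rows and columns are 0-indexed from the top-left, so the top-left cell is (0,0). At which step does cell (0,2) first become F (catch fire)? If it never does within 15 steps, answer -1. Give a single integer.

Step 1: cell (0,2)='T' (+4 fires, +1 burnt)
Step 2: cell (0,2)='T' (+7 fires, +4 burnt)
Step 3: cell (0,2)='F' (+9 fires, +7 burnt)
  -> target ignites at step 3
Step 4: cell (0,2)='.' (+6 fires, +9 burnt)
Step 5: cell (0,2)='.' (+1 fires, +6 burnt)
Step 6: cell (0,2)='.' (+0 fires, +1 burnt)
  fire out at step 6

3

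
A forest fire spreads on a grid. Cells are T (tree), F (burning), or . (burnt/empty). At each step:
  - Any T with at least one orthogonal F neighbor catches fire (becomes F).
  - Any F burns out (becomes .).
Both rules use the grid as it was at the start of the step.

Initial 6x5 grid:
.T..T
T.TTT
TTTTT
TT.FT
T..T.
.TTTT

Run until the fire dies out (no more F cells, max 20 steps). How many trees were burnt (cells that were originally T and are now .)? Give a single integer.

Step 1: +3 fires, +1 burnt (F count now 3)
Step 2: +4 fires, +3 burnt (F count now 4)
Step 3: +5 fires, +4 burnt (F count now 5)
Step 4: +4 fires, +5 burnt (F count now 4)
Step 5: +2 fires, +4 burnt (F count now 2)
Step 6: +1 fires, +2 burnt (F count now 1)
Step 7: +0 fires, +1 burnt (F count now 0)
Fire out after step 7
Initially T: 20, now '.': 29
Total burnt (originally-T cells now '.'): 19

Answer: 19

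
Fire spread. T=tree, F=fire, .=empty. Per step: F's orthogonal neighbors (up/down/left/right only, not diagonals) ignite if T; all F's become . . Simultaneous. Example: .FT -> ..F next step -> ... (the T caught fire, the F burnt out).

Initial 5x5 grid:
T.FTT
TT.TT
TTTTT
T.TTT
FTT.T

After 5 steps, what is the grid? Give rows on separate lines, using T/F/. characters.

Step 1: 3 trees catch fire, 2 burn out
  T..FT
  TT.TT
  TTTTT
  F.TTT
  .FT.T
Step 2: 4 trees catch fire, 3 burn out
  T...F
  TT.FT
  FTTTT
  ..TTT
  ..F.T
Step 3: 5 trees catch fire, 4 burn out
  T....
  FT..F
  .FTFT
  ..FTT
  ....T
Step 4: 5 trees catch fire, 5 burn out
  F....
  .F...
  ..F.F
  ...FT
  ....T
Step 5: 1 trees catch fire, 5 burn out
  .....
  .....
  .....
  ....F
  ....T

.....
.....
.....
....F
....T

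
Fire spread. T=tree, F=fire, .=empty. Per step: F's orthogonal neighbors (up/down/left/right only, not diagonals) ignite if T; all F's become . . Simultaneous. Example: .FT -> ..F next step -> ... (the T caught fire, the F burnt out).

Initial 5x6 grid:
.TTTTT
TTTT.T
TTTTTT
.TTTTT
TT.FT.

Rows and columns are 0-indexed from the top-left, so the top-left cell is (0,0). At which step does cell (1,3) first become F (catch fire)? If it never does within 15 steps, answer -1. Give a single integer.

Step 1: cell (1,3)='T' (+2 fires, +1 burnt)
Step 2: cell (1,3)='T' (+3 fires, +2 burnt)
Step 3: cell (1,3)='F' (+5 fires, +3 burnt)
  -> target ignites at step 3
Step 4: cell (1,3)='.' (+5 fires, +5 burnt)
Step 5: cell (1,3)='.' (+6 fires, +5 burnt)
Step 6: cell (1,3)='.' (+3 fires, +6 burnt)
Step 7: cell (1,3)='.' (+0 fires, +3 burnt)
  fire out at step 7

3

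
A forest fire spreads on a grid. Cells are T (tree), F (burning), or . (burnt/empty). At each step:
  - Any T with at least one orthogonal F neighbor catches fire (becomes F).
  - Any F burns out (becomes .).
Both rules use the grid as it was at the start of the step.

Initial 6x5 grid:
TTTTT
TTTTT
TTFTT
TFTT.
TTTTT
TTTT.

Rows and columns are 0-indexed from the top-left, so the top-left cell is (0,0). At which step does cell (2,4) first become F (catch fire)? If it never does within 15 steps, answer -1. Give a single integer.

Step 1: cell (2,4)='T' (+6 fires, +2 burnt)
Step 2: cell (2,4)='F' (+9 fires, +6 burnt)
  -> target ignites at step 2
Step 3: cell (2,4)='.' (+7 fires, +9 burnt)
Step 4: cell (2,4)='.' (+4 fires, +7 burnt)
Step 5: cell (2,4)='.' (+0 fires, +4 burnt)
  fire out at step 5

2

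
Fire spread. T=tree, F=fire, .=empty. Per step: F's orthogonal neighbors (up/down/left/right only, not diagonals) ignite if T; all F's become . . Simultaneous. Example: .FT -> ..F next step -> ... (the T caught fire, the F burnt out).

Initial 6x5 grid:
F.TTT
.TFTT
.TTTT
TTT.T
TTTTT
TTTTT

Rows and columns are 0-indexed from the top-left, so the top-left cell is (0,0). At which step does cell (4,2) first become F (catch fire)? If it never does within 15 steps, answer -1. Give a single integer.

Step 1: cell (4,2)='T' (+4 fires, +2 burnt)
Step 2: cell (4,2)='T' (+5 fires, +4 burnt)
Step 3: cell (4,2)='F' (+4 fires, +5 burnt)
  -> target ignites at step 3
Step 4: cell (4,2)='.' (+5 fires, +4 burnt)
Step 5: cell (4,2)='.' (+4 fires, +5 burnt)
Step 6: cell (4,2)='.' (+2 fires, +4 burnt)
Step 7: cell (4,2)='.' (+0 fires, +2 burnt)
  fire out at step 7

3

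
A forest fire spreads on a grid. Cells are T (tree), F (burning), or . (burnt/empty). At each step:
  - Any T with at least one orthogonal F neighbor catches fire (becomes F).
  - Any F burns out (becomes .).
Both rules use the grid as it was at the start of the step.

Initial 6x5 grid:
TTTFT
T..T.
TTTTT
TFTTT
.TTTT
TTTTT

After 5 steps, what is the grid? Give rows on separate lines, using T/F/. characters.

Step 1: 7 trees catch fire, 2 burn out
  TTF.F
  T..F.
  TFTTT
  F.FTT
  .FTTT
  TTTTT
Step 2: 7 trees catch fire, 7 burn out
  TF...
  T....
  F.FFT
  ...FT
  ..FTT
  TFTTT
Step 3: 7 trees catch fire, 7 burn out
  F....
  F....
  ....F
  ....F
  ...FT
  F.FTT
Step 4: 2 trees catch fire, 7 burn out
  .....
  .....
  .....
  .....
  ....F
  ...FT
Step 5: 1 trees catch fire, 2 burn out
  .....
  .....
  .....
  .....
  .....
  ....F

.....
.....
.....
.....
.....
....F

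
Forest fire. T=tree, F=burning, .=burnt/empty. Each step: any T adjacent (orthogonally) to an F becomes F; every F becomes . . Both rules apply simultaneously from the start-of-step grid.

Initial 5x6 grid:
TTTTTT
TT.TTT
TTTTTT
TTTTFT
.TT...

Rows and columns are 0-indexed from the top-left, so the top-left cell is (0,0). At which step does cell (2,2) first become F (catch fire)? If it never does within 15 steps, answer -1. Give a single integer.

Step 1: cell (2,2)='T' (+3 fires, +1 burnt)
Step 2: cell (2,2)='T' (+4 fires, +3 burnt)
Step 3: cell (2,2)='F' (+6 fires, +4 burnt)
  -> target ignites at step 3
Step 4: cell (2,2)='.' (+5 fires, +6 burnt)
Step 5: cell (2,2)='.' (+3 fires, +5 burnt)
Step 6: cell (2,2)='.' (+2 fires, +3 burnt)
Step 7: cell (2,2)='.' (+1 fires, +2 burnt)
Step 8: cell (2,2)='.' (+0 fires, +1 burnt)
  fire out at step 8

3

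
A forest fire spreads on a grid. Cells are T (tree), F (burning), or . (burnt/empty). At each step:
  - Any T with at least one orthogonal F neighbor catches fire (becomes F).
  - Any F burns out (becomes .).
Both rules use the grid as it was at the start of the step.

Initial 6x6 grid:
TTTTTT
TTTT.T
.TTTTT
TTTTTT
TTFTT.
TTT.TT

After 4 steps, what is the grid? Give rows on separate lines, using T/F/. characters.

Step 1: 4 trees catch fire, 1 burn out
  TTTTTT
  TTTT.T
  .TTTTT
  TTFTTT
  TF.FT.
  TTF.TT
Step 2: 6 trees catch fire, 4 burn out
  TTTTTT
  TTTT.T
  .TFTTT
  TF.FTT
  F...F.
  TF..TT
Step 3: 7 trees catch fire, 6 burn out
  TTTTTT
  TTFT.T
  .F.FTT
  F...FT
  ......
  F...FT
Step 4: 6 trees catch fire, 7 burn out
  TTFTTT
  TF.F.T
  ....FT
  .....F
  ......
  .....F

TTFTTT
TF.F.T
....FT
.....F
......
.....F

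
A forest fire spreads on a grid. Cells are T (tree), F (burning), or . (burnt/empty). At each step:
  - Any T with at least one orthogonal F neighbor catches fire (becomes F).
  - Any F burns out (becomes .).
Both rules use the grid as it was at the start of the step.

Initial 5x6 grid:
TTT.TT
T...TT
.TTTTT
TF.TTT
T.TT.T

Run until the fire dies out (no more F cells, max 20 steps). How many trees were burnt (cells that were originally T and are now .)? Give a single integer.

Answer: 17

Derivation:
Step 1: +2 fires, +1 burnt (F count now 2)
Step 2: +2 fires, +2 burnt (F count now 2)
Step 3: +1 fires, +2 burnt (F count now 1)
Step 4: +2 fires, +1 burnt (F count now 2)
Step 5: +4 fires, +2 burnt (F count now 4)
Step 6: +4 fires, +4 burnt (F count now 4)
Step 7: +2 fires, +4 burnt (F count now 2)
Step 8: +0 fires, +2 burnt (F count now 0)
Fire out after step 8
Initially T: 21, now '.': 26
Total burnt (originally-T cells now '.'): 17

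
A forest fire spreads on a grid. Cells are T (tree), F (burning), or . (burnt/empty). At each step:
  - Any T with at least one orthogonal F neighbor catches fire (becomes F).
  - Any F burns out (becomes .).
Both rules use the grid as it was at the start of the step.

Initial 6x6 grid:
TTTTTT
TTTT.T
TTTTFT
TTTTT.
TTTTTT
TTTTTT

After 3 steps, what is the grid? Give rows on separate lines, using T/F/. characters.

Step 1: 3 trees catch fire, 1 burn out
  TTTTTT
  TTTT.T
  TTTF.F
  TTTTF.
  TTTTTT
  TTTTTT
Step 2: 5 trees catch fire, 3 burn out
  TTTTTT
  TTTF.F
  TTF...
  TTTF..
  TTTTFT
  TTTTTT
Step 3: 8 trees catch fire, 5 burn out
  TTTFTF
  TTF...
  TF....
  TTF...
  TTTF.F
  TTTTFT

TTTFTF
TTF...
TF....
TTF...
TTTF.F
TTTTFT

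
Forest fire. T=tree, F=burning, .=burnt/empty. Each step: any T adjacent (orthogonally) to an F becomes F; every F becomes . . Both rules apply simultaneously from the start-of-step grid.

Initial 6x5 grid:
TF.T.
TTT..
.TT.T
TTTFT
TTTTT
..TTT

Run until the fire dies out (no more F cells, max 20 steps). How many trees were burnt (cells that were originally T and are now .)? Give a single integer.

Step 1: +5 fires, +2 burnt (F count now 5)
Step 2: +9 fires, +5 burnt (F count now 9)
Step 3: +4 fires, +9 burnt (F count now 4)
Step 4: +1 fires, +4 burnt (F count now 1)
Step 5: +0 fires, +1 burnt (F count now 0)
Fire out after step 5
Initially T: 20, now '.': 29
Total burnt (originally-T cells now '.'): 19

Answer: 19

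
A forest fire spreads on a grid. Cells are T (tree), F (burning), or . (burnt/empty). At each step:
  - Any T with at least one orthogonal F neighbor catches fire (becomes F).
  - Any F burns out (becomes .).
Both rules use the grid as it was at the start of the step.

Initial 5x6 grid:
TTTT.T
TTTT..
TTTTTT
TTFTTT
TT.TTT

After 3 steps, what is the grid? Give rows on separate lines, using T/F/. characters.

Step 1: 3 trees catch fire, 1 burn out
  TTTT.T
  TTTT..
  TTFTTT
  TF.FTT
  TT.TTT
Step 2: 7 trees catch fire, 3 burn out
  TTTT.T
  TTFT..
  TF.FTT
  F...FT
  TF.FTT
Step 3: 8 trees catch fire, 7 burn out
  TTFT.T
  TF.F..
  F...FT
  .....F
  F...FT

TTFT.T
TF.F..
F...FT
.....F
F...FT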